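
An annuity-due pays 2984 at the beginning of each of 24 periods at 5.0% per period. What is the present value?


PV_due = PMT * (1-(1+i)^(-n))/i * (1+i)
PV_immediate = 41175.1471
PV_due = 41175.1471 * 1.05
= 43233.9045


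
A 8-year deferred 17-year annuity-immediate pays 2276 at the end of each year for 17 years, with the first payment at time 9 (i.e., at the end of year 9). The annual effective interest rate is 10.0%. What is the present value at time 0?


PV at time 8 of the 17-year annuity-immediate:
a_n = 2276 * (1-(1+0.1)^(-17))/0.1 = 18257.0553
Discount back 8 years to time 0:
PV = 18257.0553 * (1+0.1)^(-8)
= 18257.0553 * 0.466507
= 8517.0511


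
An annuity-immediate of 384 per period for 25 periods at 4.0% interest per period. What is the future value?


FV = PMT * ((1+i)^n - 1) / i
= 384 * ((1.04)^25 - 1) / 0.04
= 384 * (2.665836 - 1) / 0.04
= 15992.0288


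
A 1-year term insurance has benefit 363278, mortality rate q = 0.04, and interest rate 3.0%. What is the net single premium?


NSP = benefit * q * v
v = 1/(1+i) = 0.970874
NSP = 363278 * 0.04 * 0.970874
= 14107.8835


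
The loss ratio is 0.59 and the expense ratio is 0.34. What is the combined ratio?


Combined ratio = loss ratio + expense ratio
= 0.59 + 0.34
= 0.93


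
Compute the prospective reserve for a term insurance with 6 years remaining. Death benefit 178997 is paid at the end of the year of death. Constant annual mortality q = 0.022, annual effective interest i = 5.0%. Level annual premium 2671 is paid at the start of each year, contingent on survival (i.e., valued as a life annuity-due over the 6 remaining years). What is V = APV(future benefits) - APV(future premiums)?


v = 1/(1+i) = 0.952381
APV(future benefits) per unit = sum_{k=0}^{5} k_p_x * q * v^(k+1) = 0.106035
APV(future benefits) = 178997 * 0.106035 = 18979.9573
Life annuity-due factor ä_{x:6} = sum_{k=0}^{5} k_p_x * v^k = 5.060764
APV(future premiums) = 2671 * 5.060764 = 13517.301
V = 18979.9573 - 13517.301
= 5462.6563


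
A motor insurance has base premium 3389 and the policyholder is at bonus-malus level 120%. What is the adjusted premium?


adjusted = base * BM_level / 100
= 3389 * 120 / 100
= 3389 * 1.2
= 4066.8


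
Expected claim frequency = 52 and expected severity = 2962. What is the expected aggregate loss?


E[S] = E[N] * E[X]
= 52 * 2962
= 154024


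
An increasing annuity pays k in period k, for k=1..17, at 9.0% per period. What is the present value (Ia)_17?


(Ia)_n = sum_{k=1}^{n} k * v^k, v = 1/(1+i)
v = 0.917431
Sum computed term by term:
(Ia)_17 = 59.8257


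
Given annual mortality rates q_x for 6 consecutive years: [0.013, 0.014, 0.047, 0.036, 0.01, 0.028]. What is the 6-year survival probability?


p_k = 1 - q_k for each year
Survival = product of (1 - q_k)
= 0.987 * 0.986 * 0.953 * 0.964 * 0.99 * 0.972
= 0.8603


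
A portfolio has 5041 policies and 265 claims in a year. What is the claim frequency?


frequency = claims / policies
= 265 / 5041
= 0.0526


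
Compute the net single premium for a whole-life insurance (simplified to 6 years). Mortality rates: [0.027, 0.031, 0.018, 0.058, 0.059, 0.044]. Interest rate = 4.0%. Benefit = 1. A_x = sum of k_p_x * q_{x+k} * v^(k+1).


v = 0.961538
Year 0: k_p_x=1.0, q=0.027, term=0.025962
Year 1: k_p_x=0.973, q=0.031, term=0.027887
Year 2: k_p_x=0.942837, q=0.018, term=0.015087
Year 3: k_p_x=0.925866, q=0.058, term=0.045903
Year 4: k_p_x=0.872166, q=0.059, term=0.042295
Year 5: k_p_x=0.820708, q=0.044, term=0.028539
A_x = 0.1857


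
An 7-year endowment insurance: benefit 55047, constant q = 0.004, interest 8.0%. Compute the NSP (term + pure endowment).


Term component = 1134.106
Pure endowment = 7_p_x * v^7 * benefit = 0.972334 * 0.58349 * 55047 = 31230.7732
NSP = 32364.8792


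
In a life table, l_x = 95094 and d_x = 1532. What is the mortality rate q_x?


q_x = d_x / l_x
= 1532 / 95094
= 0.0161


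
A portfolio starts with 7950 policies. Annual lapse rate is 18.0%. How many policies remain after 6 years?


remaining = initial * (1 - lapse)^years
= 7950 * (1 - 0.18)^6
= 7950 * 0.304007
= 2416.853


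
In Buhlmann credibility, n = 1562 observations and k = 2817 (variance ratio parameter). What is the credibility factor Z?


Z = n / (n + k)
= 1562 / (1562 + 2817)
= 1562 / 4379
= 0.3567


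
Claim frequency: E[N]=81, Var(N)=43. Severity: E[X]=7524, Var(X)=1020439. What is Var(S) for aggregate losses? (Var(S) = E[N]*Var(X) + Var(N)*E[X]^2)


Var(S) = E[N]*Var(X) + Var(N)*E[X]^2
= 81*1020439 + 43*7524^2
= 82655559 + 2434254768
= 2.5169e+09


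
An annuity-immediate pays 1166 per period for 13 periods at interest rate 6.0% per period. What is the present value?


PV = PMT * (1 - (1+i)^(-n)) / i
= 1166 * (1 - (1+0.06)^(-13)) / 0.06
= 1166 * (1 - 0.468839) / 0.06
= 1166 * 8.852683
= 10322.2283


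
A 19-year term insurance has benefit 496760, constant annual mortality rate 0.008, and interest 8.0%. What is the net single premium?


NSP = benefit * sum_{k=0}^{n-1} k_p_x * q * v^(k+1)
With constant q=0.008, v=0.925926
Sum = 0.072826
NSP = 496760 * 0.072826
= 36176.939


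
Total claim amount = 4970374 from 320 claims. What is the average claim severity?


severity = total / number
= 4970374 / 320
= 15532.4188


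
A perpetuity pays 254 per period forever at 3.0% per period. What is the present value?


PV = PMT / i
= 254 / 0.03
= 8466.6667


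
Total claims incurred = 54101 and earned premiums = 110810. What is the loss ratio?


Loss ratio = claims / premiums
= 54101 / 110810
= 0.4882


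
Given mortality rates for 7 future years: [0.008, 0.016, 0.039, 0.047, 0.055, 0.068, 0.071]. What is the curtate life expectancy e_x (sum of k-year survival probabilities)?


e_x = sum_{k=1}^{n} k_p_x
k_p_x values:
  1_p_x = 0.992
  2_p_x = 0.976128
  3_p_x = 0.938059
  4_p_x = 0.89397
  5_p_x = 0.844802
  6_p_x = 0.787355
  7_p_x = 0.731453
e_x = 6.1638


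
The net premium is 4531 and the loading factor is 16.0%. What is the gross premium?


Gross = net * (1 + loading)
= 4531 * (1 + 0.16)
= 4531 * 1.16
= 5255.96


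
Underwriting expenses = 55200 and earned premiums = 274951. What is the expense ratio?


Expense ratio = expenses / premiums
= 55200 / 274951
= 0.2008


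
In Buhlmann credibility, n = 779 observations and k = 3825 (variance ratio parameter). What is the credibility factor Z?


Z = n / (n + k)
= 779 / (779 + 3825)
= 779 / 4604
= 0.1692


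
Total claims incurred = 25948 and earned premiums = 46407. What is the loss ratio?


Loss ratio = claims / premiums
= 25948 / 46407
= 0.5591


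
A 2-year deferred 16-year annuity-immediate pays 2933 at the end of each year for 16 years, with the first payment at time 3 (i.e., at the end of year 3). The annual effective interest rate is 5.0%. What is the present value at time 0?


PV at time 2 of the 16-year annuity-immediate:
a_n = 2933 * (1-(1+0.05)^(-16))/0.05 = 31787.1781
Discount back 2 years to time 0:
PV = 31787.1781 * (1+0.05)^(-2)
= 31787.1781 * 0.907029
= 28831.9076


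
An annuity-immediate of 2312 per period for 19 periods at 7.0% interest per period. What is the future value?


FV = PMT * ((1+i)^n - 1) / i
= 2312 * ((1.07)^19 - 1) / 0.07
= 2312 * (3.616528 - 1) / 0.07
= 86420.1666


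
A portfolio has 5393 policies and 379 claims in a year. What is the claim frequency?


frequency = claims / policies
= 379 / 5393
= 0.0703


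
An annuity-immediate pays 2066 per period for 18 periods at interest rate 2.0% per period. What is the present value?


PV = PMT * (1 - (1+i)^(-n)) / i
= 2066 * (1 - (1+0.02)^(-18)) / 0.02
= 2066 * (1 - 0.700159) / 0.02
= 2066 * 14.992031
= 30973.5366


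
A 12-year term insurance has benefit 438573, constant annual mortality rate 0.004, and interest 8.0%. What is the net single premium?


NSP = benefit * sum_{k=0}^{n-1} k_p_x * q * v^(k+1)
With constant q=0.004, v=0.925926
Sum = 0.029597
NSP = 438573 * 0.029597
= 12980.3802


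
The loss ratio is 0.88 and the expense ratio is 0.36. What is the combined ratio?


Combined ratio = loss ratio + expense ratio
= 0.88 + 0.36
= 1.24


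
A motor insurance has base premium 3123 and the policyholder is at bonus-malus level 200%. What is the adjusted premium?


adjusted = base * BM_level / 100
= 3123 * 200 / 100
= 3123 * 2.0
= 6246.0


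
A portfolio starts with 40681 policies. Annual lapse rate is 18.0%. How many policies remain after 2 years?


remaining = initial * (1 - lapse)^years
= 40681 * (1 - 0.18)^2
= 40681 * 0.6724
= 27353.9044


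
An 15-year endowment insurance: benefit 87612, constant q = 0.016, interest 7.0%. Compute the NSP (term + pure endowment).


Term component = 11661.6486
Pure endowment = 15_p_x * v^15 * benefit = 0.785103 * 0.362446 * 87612 = 24930.6387
NSP = 36592.2874


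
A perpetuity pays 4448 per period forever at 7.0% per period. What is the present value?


PV = PMT / i
= 4448 / 0.07
= 63542.8571


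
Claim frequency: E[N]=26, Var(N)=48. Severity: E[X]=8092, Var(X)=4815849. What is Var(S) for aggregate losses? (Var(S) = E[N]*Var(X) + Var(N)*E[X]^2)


Var(S) = E[N]*Var(X) + Var(N)*E[X]^2
= 26*4815849 + 48*8092^2
= 125212074 + 3143062272
= 3.2683e+09


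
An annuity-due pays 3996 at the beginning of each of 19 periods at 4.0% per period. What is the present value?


PV_due = PMT * (1-(1+i)^(-n))/i * (1+i)
PV_immediate = 52483.2218
PV_due = 52483.2218 * 1.04
= 54582.5507


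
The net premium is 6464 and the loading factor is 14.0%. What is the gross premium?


Gross = net * (1 + loading)
= 6464 * (1 + 0.14)
= 6464 * 1.14
= 7368.96


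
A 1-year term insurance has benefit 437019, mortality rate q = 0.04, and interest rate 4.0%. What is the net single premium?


NSP = benefit * q * v
v = 1/(1+i) = 0.961538
NSP = 437019 * 0.04 * 0.961538
= 16808.4231


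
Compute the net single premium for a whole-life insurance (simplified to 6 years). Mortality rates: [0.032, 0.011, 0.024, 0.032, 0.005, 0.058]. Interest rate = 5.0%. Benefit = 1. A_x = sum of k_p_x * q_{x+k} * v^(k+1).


v = 0.952381
Year 0: k_p_x=1.0, q=0.032, term=0.030476
Year 1: k_p_x=0.968, q=0.011, term=0.009658
Year 2: k_p_x=0.957352, q=0.024, term=0.019848
Year 3: k_p_x=0.934376, q=0.032, term=0.024599
Year 4: k_p_x=0.904476, q=0.005, term=0.003543
Year 5: k_p_x=0.899953, q=0.058, term=0.03895
A_x = 0.1271


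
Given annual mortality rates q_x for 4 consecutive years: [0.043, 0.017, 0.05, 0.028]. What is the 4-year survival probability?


p_k = 1 - q_k for each year
Survival = product of (1 - q_k)
= 0.957 * 0.983 * 0.95 * 0.972
= 0.8687


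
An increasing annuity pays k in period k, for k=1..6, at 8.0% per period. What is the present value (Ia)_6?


(Ia)_n = sum_{k=1}^{n} k * v^k, v = 1/(1+i)
v = 0.925926
Sum computed term by term:
(Ia)_6 = 15.1462


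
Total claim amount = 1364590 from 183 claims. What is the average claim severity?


severity = total / number
= 1364590 / 183
= 7456.776


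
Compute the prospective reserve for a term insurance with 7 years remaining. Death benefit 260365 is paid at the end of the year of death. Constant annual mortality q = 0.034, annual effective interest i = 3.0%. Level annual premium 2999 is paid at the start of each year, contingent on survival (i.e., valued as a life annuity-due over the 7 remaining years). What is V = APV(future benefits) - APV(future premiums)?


v = 1/(1+i) = 0.970874
APV(future benefits) per unit = sum_{k=0}^{6} k_p_x * q * v^(k+1) = 0.192189
APV(future benefits) = 260365 * 0.192189 = 50039.2043
Life annuity-due factor ä_{x:7} = sum_{k=0}^{6} k_p_x * v^k = 5.822186
APV(future premiums) = 2999 * 5.822186 = 17460.7368
V = 50039.2043 - 17460.7368
= 32578.4675


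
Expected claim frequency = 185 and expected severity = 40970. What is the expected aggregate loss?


E[S] = E[N] * E[X]
= 185 * 40970
= 7.5794e+06


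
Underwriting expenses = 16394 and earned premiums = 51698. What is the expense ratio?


Expense ratio = expenses / premiums
= 16394 / 51698
= 0.3171


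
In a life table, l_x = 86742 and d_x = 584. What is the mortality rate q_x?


q_x = d_x / l_x
= 584 / 86742
= 0.0067


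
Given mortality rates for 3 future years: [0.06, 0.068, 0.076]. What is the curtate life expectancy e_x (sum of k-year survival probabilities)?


e_x = sum_{k=1}^{n} k_p_x
k_p_x values:
  1_p_x = 0.94
  2_p_x = 0.87608
  3_p_x = 0.809498
e_x = 2.6256


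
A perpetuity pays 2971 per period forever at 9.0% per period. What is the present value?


PV = PMT / i
= 2971 / 0.09
= 33011.1111


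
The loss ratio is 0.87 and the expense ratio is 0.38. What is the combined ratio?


Combined ratio = loss ratio + expense ratio
= 0.87 + 0.38
= 1.25


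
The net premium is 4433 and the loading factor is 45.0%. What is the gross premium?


Gross = net * (1 + loading)
= 4433 * (1 + 0.45)
= 4433 * 1.45
= 6427.85


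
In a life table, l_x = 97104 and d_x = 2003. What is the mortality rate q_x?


q_x = d_x / l_x
= 2003 / 97104
= 0.0206


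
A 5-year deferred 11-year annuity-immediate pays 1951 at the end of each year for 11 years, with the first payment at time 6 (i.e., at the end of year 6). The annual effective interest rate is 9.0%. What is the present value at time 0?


PV at time 5 of the 11-year annuity-immediate:
a_n = 1951 * (1-(1+0.09)^(-11))/0.09 = 13276.9268
Discount back 5 years to time 0:
PV = 13276.9268 * (1+0.09)^(-5)
= 13276.9268 * 0.649931
= 8629.0914


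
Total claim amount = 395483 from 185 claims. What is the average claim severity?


severity = total / number
= 395483 / 185
= 2137.7459


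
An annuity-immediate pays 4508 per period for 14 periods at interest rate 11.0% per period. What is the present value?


PV = PMT * (1 - (1+i)^(-n)) / i
= 4508 * (1 - (1+0.11)^(-14)) / 0.11
= 4508 * (1 - 0.231995) / 0.11
= 4508 * 6.981865
= 31474.2485


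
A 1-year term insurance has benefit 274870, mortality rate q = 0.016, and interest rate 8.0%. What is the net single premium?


NSP = benefit * q * v
v = 1/(1+i) = 0.925926
NSP = 274870 * 0.016 * 0.925926
= 4072.1481


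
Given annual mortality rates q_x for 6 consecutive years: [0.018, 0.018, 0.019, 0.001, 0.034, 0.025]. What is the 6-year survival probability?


p_k = 1 - q_k for each year
Survival = product of (1 - q_k)
= 0.982 * 0.982 * 0.981 * 0.999 * 0.966 * 0.975
= 0.8901


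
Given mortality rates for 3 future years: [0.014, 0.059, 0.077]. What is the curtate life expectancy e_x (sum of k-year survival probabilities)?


e_x = sum_{k=1}^{n} k_p_x
k_p_x values:
  1_p_x = 0.986
  2_p_x = 0.927826
  3_p_x = 0.856383
e_x = 2.7702


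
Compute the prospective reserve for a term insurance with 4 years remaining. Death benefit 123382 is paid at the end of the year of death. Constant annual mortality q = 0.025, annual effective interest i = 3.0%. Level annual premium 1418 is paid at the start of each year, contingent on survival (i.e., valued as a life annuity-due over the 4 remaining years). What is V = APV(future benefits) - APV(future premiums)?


v = 1/(1+i) = 0.970874
APV(future benefits) per unit = sum_{k=0}^{3} k_p_x * q * v^(k+1) = 0.089584
APV(future benefits) = 123382 * 0.089584 = 11053.0651
Life annuity-due factor ä_{x:4} = sum_{k=0}^{3} k_p_x * v^k = 3.690865
APV(future premiums) = 1418 * 3.690865 = 5233.6463
V = 11053.0651 - 5233.6463
= 5819.4188


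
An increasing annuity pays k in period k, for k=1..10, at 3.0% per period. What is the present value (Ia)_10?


(Ia)_n = sum_{k=1}^{n} k * v^k, v = 1/(1+i)
v = 0.970874
Sum computed term by term:
(Ia)_10 = 44.839


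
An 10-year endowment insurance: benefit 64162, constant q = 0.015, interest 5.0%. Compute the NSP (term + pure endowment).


Term component = 6991.6851
Pure endowment = 10_p_x * v^10 * benefit = 0.85973 * 0.613913 * 64162 = 33864.698
NSP = 40856.3831


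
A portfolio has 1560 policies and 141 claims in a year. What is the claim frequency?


frequency = claims / policies
= 141 / 1560
= 0.0904


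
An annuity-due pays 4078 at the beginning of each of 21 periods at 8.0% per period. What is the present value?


PV_due = PMT * (1-(1+i)^(-n))/i * (1+i)
PV_immediate = 40848.5233
PV_due = 40848.5233 * 1.08
= 44116.4051


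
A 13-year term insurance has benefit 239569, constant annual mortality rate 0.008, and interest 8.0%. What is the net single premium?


NSP = benefit * sum_{k=0}^{n-1} k_p_x * q * v^(k+1)
With constant q=0.008, v=0.925926
Sum = 0.060796
NSP = 239569 * 0.060796
= 14564.9217


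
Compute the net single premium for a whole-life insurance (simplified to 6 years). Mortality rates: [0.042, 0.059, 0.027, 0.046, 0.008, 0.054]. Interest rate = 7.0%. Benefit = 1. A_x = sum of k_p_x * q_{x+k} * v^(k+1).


v = 0.934579
Year 0: k_p_x=1.0, q=0.042, term=0.039252
Year 1: k_p_x=0.958, q=0.059, term=0.049369
Year 2: k_p_x=0.901478, q=0.027, term=0.019869
Year 3: k_p_x=0.877138, q=0.046, term=0.030782
Year 4: k_p_x=0.83679, q=0.008, term=0.004773
Year 5: k_p_x=0.830095, q=0.054, term=0.029869
A_x = 0.1739


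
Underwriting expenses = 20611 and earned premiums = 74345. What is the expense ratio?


Expense ratio = expenses / premiums
= 20611 / 74345
= 0.2772


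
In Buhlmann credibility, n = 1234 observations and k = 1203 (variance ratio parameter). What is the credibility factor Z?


Z = n / (n + k)
= 1234 / (1234 + 1203)
= 1234 / 2437
= 0.5064


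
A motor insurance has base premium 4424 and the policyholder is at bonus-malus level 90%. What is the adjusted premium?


adjusted = base * BM_level / 100
= 4424 * 90 / 100
= 4424 * 0.9
= 3981.6


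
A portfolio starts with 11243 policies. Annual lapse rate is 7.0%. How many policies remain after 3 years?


remaining = initial * (1 - lapse)^years
= 11243 * (1 - 0.07)^3
= 11243 * 0.804357
= 9043.3858


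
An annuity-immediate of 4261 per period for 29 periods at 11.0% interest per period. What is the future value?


FV = PMT * ((1+i)^n - 1) / i
= 4261 * ((1.11)^29 - 1) / 0.11
= 4261 * (20.623691 - 1) / 0.11
= 760150.4152


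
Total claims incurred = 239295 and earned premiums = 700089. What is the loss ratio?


Loss ratio = claims / premiums
= 239295 / 700089
= 0.3418


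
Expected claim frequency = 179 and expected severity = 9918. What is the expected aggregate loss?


E[S] = E[N] * E[X]
= 179 * 9918
= 1.7753e+06


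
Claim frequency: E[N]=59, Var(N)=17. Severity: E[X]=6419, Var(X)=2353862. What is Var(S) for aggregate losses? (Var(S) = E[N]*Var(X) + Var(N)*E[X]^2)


Var(S) = E[N]*Var(X) + Var(N)*E[X]^2
= 59*2353862 + 17*6419^2
= 138877858 + 700460537
= 8.3934e+08


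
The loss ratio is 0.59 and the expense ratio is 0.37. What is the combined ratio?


Combined ratio = loss ratio + expense ratio
= 0.59 + 0.37
= 0.96


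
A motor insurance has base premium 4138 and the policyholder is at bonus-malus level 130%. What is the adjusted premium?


adjusted = base * BM_level / 100
= 4138 * 130 / 100
= 4138 * 1.3
= 5379.4


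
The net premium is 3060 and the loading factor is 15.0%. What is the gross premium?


Gross = net * (1 + loading)
= 3060 * (1 + 0.15)
= 3060 * 1.15
= 3519.0


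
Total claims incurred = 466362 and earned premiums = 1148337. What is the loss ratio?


Loss ratio = claims / premiums
= 466362 / 1148337
= 0.4061


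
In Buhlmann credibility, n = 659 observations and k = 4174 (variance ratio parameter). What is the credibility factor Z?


Z = n / (n + k)
= 659 / (659 + 4174)
= 659 / 4833
= 0.1364


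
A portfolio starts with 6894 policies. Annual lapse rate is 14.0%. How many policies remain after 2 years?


remaining = initial * (1 - lapse)^years
= 6894 * (1 - 0.14)^2
= 6894 * 0.7396
= 5098.8024


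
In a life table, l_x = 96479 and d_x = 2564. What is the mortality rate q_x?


q_x = d_x / l_x
= 2564 / 96479
= 0.0266


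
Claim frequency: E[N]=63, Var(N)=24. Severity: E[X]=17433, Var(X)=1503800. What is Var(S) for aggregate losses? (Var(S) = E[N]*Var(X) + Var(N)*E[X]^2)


Var(S) = E[N]*Var(X) + Var(N)*E[X]^2
= 63*1503800 + 24*17433^2
= 94739400 + 7293827736
= 7.3886e+09


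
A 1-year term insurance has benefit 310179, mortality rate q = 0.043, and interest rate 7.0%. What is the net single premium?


NSP = benefit * q * v
v = 1/(1+i) = 0.934579
NSP = 310179 * 0.043 * 0.934579
= 12465.1374


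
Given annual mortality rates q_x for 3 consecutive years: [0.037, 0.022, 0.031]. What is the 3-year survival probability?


p_k = 1 - q_k for each year
Survival = product of (1 - q_k)
= 0.963 * 0.978 * 0.969
= 0.9126


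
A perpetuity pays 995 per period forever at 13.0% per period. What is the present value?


PV = PMT / i
= 995 / 0.13
= 7653.8462


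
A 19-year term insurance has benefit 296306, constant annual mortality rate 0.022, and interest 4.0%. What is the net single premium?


NSP = benefit * sum_{k=0}^{n-1} k_p_x * q * v^(k+1)
With constant q=0.022, v=0.961538
Sum = 0.244473
NSP = 296306 * 0.244473
= 72438.6943


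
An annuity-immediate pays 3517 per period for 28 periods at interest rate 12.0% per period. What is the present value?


PV = PMT * (1 - (1+i)^(-n)) / i
= 3517 * (1 - (1+0.12)^(-28)) / 0.12
= 3517 * (1 - 0.041869) / 0.12
= 3517 * 7.984423
= 28081.2149


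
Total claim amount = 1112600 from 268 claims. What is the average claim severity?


severity = total / number
= 1112600 / 268
= 4151.4925


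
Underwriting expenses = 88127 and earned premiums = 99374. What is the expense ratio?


Expense ratio = expenses / premiums
= 88127 / 99374
= 0.8868


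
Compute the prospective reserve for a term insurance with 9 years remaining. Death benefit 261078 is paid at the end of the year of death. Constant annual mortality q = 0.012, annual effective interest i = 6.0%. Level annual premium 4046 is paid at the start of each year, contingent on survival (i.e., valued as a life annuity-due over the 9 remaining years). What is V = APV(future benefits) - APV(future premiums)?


v = 1/(1+i) = 0.943396
APV(future benefits) per unit = sum_{k=0}^{8} k_p_x * q * v^(k+1) = 0.078174
APV(future benefits) = 261078 * 0.078174 = 20409.4487
Life annuity-due factor ä_{x:9} = sum_{k=0}^{8} k_p_x * v^k = 6.905349
APV(future premiums) = 4046 * 6.905349 = 27939.041
V = 20409.4487 - 27939.041
= -7529.5923


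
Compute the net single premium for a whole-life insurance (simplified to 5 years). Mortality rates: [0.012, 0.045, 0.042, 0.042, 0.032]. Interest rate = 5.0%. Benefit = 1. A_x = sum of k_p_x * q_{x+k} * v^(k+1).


v = 0.952381
Year 0: k_p_x=1.0, q=0.012, term=0.011429
Year 1: k_p_x=0.988, q=0.045, term=0.040327
Year 2: k_p_x=0.94354, q=0.042, term=0.034233
Year 3: k_p_x=0.903911, q=0.042, term=0.031233
Year 4: k_p_x=0.865947, q=0.032, term=0.021712
A_x = 0.1389


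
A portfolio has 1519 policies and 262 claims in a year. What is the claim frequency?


frequency = claims / policies
= 262 / 1519
= 0.1725


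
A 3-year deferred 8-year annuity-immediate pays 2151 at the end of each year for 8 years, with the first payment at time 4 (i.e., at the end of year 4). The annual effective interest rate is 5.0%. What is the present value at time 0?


PV at time 3 of the 8-year annuity-immediate:
a_n = 2151 * (1-(1+0.05)^(-8))/0.05 = 13902.3706
Discount back 3 years to time 0:
PV = 13902.3706 * (1+0.05)^(-3)
= 13902.3706 * 0.863838
= 12009.3905


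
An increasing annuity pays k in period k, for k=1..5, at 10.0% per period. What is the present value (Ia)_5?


(Ia)_n = sum_{k=1}^{n} k * v^k, v = 1/(1+i)
v = 0.909091
Sum computed term by term:
(Ia)_5 = 10.6526


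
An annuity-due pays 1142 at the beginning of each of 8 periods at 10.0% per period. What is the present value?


PV_due = PMT * (1-(1+i)^(-n))/i * (1+i)
PV_immediate = 6092.4857
PV_due = 6092.4857 * 1.1
= 6701.7343


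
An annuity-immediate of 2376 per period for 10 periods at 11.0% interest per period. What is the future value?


FV = PMT * ((1+i)^n - 1) / i
= 2376 * ((1.11)^10 - 1) / 0.11
= 2376 * (2.839421 - 1) / 0.11
= 39731.4933


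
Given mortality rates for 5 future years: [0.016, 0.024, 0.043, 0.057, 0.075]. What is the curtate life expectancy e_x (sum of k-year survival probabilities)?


e_x = sum_{k=1}^{n} k_p_x
k_p_x values:
  1_p_x = 0.984
  2_p_x = 0.960384
  3_p_x = 0.919087
  4_p_x = 0.8667
  5_p_x = 0.801697
e_x = 4.5319


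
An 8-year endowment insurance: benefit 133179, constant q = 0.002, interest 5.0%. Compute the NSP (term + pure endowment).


Term component = 1710.4003
Pure endowment = 8_p_x * v^8 * benefit = 0.984112 * 0.676839 * 133179 = 88708.5923
NSP = 90418.9925


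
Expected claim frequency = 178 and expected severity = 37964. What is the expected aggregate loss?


E[S] = E[N] * E[X]
= 178 * 37964
= 6.7576e+06


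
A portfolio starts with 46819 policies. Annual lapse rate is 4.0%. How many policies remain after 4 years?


remaining = initial * (1 - lapse)^years
= 46819 * (1 - 0.04)^4
= 46819 * 0.849347
= 39765.5566


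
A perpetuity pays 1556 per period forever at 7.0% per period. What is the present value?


PV = PMT / i
= 1556 / 0.07
= 22228.5714


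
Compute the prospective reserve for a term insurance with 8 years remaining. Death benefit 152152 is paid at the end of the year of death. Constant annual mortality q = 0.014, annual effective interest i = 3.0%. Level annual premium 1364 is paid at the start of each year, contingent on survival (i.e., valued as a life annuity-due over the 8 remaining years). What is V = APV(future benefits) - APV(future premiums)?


v = 1/(1+i) = 0.970874
APV(future benefits) per unit = sum_{k=0}^{7} k_p_x * q * v^(k+1) = 0.093797
APV(future benefits) = 152152 * 0.093797 = 14271.4474
Life annuity-due factor ä_{x:8} = sum_{k=0}^{7} k_p_x * v^k = 6.900802
APV(future premiums) = 1364 * 6.900802 = 9412.6934
V = 14271.4474 - 9412.6934
= 4858.7539


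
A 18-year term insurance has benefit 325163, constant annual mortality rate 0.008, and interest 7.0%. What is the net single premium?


NSP = benefit * sum_{k=0}^{n-1} k_p_x * q * v^(k+1)
With constant q=0.008, v=0.934579
Sum = 0.076304
NSP = 325163 * 0.076304
= 24811.2166


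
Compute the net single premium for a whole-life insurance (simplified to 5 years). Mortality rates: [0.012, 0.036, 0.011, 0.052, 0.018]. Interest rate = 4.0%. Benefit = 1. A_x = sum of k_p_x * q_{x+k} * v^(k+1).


v = 0.961538
Year 0: k_p_x=1.0, q=0.012, term=0.011538
Year 1: k_p_x=0.988, q=0.036, term=0.032885
Year 2: k_p_x=0.952432, q=0.011, term=0.009314
Year 3: k_p_x=0.941955, q=0.052, term=0.04187
Year 4: k_p_x=0.892974, q=0.018, term=0.013211
A_x = 0.1088


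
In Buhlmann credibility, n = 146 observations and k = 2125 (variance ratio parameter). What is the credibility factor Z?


Z = n / (n + k)
= 146 / (146 + 2125)
= 146 / 2271
= 0.0643


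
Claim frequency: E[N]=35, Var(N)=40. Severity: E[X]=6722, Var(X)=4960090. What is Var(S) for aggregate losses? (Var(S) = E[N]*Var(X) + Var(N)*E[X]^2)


Var(S) = E[N]*Var(X) + Var(N)*E[X]^2
= 35*4960090 + 40*6722^2
= 173603150 + 1807411360
= 1.9810e+09


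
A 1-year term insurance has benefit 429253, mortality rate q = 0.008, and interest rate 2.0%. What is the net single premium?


NSP = benefit * q * v
v = 1/(1+i) = 0.980392
NSP = 429253 * 0.008 * 0.980392
= 3366.6902


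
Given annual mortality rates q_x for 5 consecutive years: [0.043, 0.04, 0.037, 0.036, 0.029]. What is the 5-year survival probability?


p_k = 1 - q_k for each year
Survival = product of (1 - q_k)
= 0.957 * 0.96 * 0.963 * 0.964 * 0.971
= 0.8281


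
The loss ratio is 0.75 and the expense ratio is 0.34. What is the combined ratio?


Combined ratio = loss ratio + expense ratio
= 0.75 + 0.34
= 1.09


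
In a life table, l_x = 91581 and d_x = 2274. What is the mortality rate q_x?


q_x = d_x / l_x
= 2274 / 91581
= 0.0248


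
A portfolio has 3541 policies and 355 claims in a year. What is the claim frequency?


frequency = claims / policies
= 355 / 3541
= 0.1003


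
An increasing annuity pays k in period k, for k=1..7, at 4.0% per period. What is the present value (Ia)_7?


(Ia)_n = sum_{k=1}^{n} k * v^k, v = 1/(1+i)
v = 0.961538
Sum computed term by term:
(Ia)_7 = 23.0678


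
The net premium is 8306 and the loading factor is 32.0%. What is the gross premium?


Gross = net * (1 + loading)
= 8306 * (1 + 0.32)
= 8306 * 1.32
= 10963.92


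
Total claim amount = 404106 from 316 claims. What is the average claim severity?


severity = total / number
= 404106 / 316
= 1278.8165


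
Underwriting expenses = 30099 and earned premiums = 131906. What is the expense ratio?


Expense ratio = expenses / premiums
= 30099 / 131906
= 0.2282


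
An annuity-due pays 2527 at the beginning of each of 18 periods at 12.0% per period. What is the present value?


PV_due = PMT * (1-(1+i)^(-n))/i * (1+i)
PV_immediate = 18319.9163
PV_due = 18319.9163 * 1.12
= 20518.3063


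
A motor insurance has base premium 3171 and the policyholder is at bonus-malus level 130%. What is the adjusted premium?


adjusted = base * BM_level / 100
= 3171 * 130 / 100
= 3171 * 1.3
= 4122.3


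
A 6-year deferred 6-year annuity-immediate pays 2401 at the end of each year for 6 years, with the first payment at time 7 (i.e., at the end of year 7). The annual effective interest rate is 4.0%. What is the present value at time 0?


PV at time 6 of the 6-year annuity-immediate:
a_n = 2401 * (1-(1+0.04)^(-6))/0.04 = 12586.3706
Discount back 6 years to time 0:
PV = 12586.3706 * (1+0.04)^(-6)
= 12586.3706 * 0.790315
= 9947.1915


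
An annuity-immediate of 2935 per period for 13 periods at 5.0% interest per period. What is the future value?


FV = PMT * ((1+i)^n - 1) / i
= 2935 * ((1.05)^13 - 1) / 0.05
= 2935 * (1.885649 - 1) / 0.05
= 51987.6047


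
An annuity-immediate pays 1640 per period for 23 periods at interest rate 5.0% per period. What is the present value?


PV = PMT * (1 - (1+i)^(-n)) / i
= 1640 * (1 - (1+0.05)^(-23)) / 0.05
= 1640 * (1 - 0.325571) / 0.05
= 1640 * 13.488574
= 22121.2612


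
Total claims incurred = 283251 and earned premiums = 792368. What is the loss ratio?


Loss ratio = claims / premiums
= 283251 / 792368
= 0.3575


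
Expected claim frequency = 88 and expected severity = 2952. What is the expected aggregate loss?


E[S] = E[N] * E[X]
= 88 * 2952
= 259776


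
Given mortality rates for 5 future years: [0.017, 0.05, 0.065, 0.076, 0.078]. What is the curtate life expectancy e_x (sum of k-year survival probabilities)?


e_x = sum_{k=1}^{n} k_p_x
k_p_x values:
  1_p_x = 0.983
  2_p_x = 0.93385
  3_p_x = 0.87315
  4_p_x = 0.80679
  5_p_x = 0.743861
e_x = 4.3407


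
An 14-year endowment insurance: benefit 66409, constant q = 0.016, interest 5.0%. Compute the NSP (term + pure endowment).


Term component = 9611.5498
Pure endowment = 14_p_x * v^14 * benefit = 0.797869 * 0.505068 * 66409 = 26761.357
NSP = 36372.9068


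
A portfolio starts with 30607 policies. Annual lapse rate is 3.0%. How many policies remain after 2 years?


remaining = initial * (1 - lapse)^years
= 30607 * (1 - 0.03)^2
= 30607 * 0.9409
= 28798.1263


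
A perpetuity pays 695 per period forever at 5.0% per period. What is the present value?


PV = PMT / i
= 695 / 0.05
= 13900.0


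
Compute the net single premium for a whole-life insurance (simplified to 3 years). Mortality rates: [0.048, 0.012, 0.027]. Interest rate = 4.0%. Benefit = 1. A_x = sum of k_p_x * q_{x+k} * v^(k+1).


v = 0.961538
Year 0: k_p_x=1.0, q=0.048, term=0.046154
Year 1: k_p_x=0.952, q=0.012, term=0.010562
Year 2: k_p_x=0.940576, q=0.027, term=0.022577
A_x = 0.0793


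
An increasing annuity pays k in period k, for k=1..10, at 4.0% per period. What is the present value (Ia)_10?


(Ia)_n = sum_{k=1}^{n} k * v^k, v = 1/(1+i)
v = 0.961538
Sum computed term by term:
(Ia)_10 = 41.9922


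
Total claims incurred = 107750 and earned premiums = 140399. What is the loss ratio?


Loss ratio = claims / premiums
= 107750 / 140399
= 0.7675


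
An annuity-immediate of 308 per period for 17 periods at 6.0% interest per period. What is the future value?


FV = PMT * ((1+i)^n - 1) / i
= 308 * ((1.06)^17 - 1) / 0.06
= 308 * (2.692773 - 1) / 0.06
= 8689.567


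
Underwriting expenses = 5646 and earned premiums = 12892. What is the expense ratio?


Expense ratio = expenses / premiums
= 5646 / 12892
= 0.4379


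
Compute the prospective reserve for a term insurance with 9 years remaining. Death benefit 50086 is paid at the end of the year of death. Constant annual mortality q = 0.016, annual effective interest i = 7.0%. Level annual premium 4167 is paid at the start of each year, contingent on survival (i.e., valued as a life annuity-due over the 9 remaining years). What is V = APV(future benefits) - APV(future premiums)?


v = 1/(1+i) = 0.934579
APV(future benefits) per unit = sum_{k=0}^{8} k_p_x * q * v^(k+1) = 0.098523
APV(future benefits) = 50086 * 0.098523 = 4934.6363
Life annuity-due factor ä_{x:9} = sum_{k=0}^{8} k_p_x * v^k = 6.588743
APV(future premiums) = 4167 * 6.588743 = 27455.2936
V = 4934.6363 - 27455.2936
= -22520.6573


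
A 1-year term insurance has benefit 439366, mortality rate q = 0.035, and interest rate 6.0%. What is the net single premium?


NSP = benefit * q * v
v = 1/(1+i) = 0.943396
NSP = 439366 * 0.035 * 0.943396
= 14507.3679


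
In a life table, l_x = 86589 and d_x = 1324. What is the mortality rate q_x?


q_x = d_x / l_x
= 1324 / 86589
= 0.0153


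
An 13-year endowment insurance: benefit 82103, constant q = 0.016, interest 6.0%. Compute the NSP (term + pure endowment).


Term component = 10713.9332
Pure endowment = 13_p_x * v^13 * benefit = 0.810842 * 0.468839 * 82103 = 31211.8174
NSP = 41925.7506


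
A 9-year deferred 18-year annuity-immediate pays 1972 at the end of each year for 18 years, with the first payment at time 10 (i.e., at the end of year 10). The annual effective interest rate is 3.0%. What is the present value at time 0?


PV at time 9 of the 18-year annuity-immediate:
a_n = 1972 * (1-(1+0.03)^(-18))/0.03 = 27121.9278
Discount back 9 years to time 0:
PV = 27121.9278 * (1+0.03)^(-9)
= 27121.9278 * 0.766417
= 20786.6993


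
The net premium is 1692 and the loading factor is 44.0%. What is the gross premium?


Gross = net * (1 + loading)
= 1692 * (1 + 0.44)
= 1692 * 1.44
= 2436.48


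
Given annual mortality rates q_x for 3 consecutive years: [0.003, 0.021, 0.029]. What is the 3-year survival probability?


p_k = 1 - q_k for each year
Survival = product of (1 - q_k)
= 0.997 * 0.979 * 0.971
= 0.9478


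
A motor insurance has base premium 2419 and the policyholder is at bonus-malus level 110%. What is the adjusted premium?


adjusted = base * BM_level / 100
= 2419 * 110 / 100
= 2419 * 1.1
= 2660.9


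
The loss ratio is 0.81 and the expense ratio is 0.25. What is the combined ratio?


Combined ratio = loss ratio + expense ratio
= 0.81 + 0.25
= 1.06


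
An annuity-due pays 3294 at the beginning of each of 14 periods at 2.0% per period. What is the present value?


PV_due = PMT * (1-(1+i)^(-n))/i * (1+i)
PV_immediate = 39877.9835
PV_due = 39877.9835 * 1.02
= 40675.5431


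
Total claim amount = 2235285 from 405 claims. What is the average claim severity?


severity = total / number
= 2235285 / 405
= 5519.2222


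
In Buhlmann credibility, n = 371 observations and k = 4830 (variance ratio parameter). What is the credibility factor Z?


Z = n / (n + k)
= 371 / (371 + 4830)
= 371 / 5201
= 0.0713


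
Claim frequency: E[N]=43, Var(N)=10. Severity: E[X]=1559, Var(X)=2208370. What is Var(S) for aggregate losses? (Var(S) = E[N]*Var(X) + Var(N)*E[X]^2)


Var(S) = E[N]*Var(X) + Var(N)*E[X]^2
= 43*2208370 + 10*1559^2
= 94959910 + 24304810
= 1.1926e+08


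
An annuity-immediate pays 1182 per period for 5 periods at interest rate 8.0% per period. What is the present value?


PV = PMT * (1 - (1+i)^(-n)) / i
= 1182 * (1 - (1+0.08)^(-5)) / 0.08
= 1182 * (1 - 0.680583) / 0.08
= 1182 * 3.99271
= 4719.3833


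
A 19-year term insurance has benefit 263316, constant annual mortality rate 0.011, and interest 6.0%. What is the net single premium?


NSP = benefit * sum_{k=0}^{n-1} k_p_x * q * v^(k+1)
With constant q=0.011, v=0.943396
Sum = 0.113429
NSP = 263316 * 0.113429
= 29867.7134


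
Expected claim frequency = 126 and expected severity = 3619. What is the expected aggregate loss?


E[S] = E[N] * E[X]
= 126 * 3619
= 455994


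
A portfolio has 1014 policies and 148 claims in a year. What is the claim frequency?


frequency = claims / policies
= 148 / 1014
= 0.146


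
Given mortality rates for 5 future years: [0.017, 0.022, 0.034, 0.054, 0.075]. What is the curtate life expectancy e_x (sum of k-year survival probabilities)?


e_x = sum_{k=1}^{n} k_p_x
k_p_x values:
  1_p_x = 0.983
  2_p_x = 0.961374
  3_p_x = 0.928687
  4_p_x = 0.878538
  5_p_x = 0.812648
e_x = 4.5642


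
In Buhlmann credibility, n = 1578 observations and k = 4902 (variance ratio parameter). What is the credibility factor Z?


Z = n / (n + k)
= 1578 / (1578 + 4902)
= 1578 / 6480
= 0.2435


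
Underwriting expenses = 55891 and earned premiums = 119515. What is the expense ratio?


Expense ratio = expenses / premiums
= 55891 / 119515
= 0.4676


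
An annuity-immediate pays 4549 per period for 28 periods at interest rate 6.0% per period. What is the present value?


PV = PMT * (1 - (1+i)^(-n)) / i
= 4549 * (1 - (1+0.06)^(-28)) / 0.06
= 4549 * (1 - 0.19563) / 0.06
= 4549 * 13.406164
= 60984.6413


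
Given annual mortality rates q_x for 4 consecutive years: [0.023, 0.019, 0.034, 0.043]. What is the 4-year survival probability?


p_k = 1 - q_k for each year
Survival = product of (1 - q_k)
= 0.977 * 0.981 * 0.966 * 0.957
= 0.886


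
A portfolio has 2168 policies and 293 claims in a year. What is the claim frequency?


frequency = claims / policies
= 293 / 2168
= 0.1351


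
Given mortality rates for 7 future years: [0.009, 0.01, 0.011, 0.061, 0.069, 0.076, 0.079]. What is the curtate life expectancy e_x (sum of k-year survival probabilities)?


e_x = sum_{k=1}^{n} k_p_x
k_p_x values:
  1_p_x = 0.991
  2_p_x = 0.98109
  3_p_x = 0.970298
  4_p_x = 0.91111
  5_p_x = 0.848243
  6_p_x = 0.783777
  7_p_x = 0.721858
e_x = 6.2074


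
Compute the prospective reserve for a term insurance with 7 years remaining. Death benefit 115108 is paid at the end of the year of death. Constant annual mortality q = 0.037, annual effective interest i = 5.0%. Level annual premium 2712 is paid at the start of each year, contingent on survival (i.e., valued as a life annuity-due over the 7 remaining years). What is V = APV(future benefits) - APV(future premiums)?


v = 1/(1+i) = 0.952381
APV(future benefits) per unit = sum_{k=0}^{6} k_p_x * q * v^(k+1) = 0.193152
APV(future benefits) = 115108 * 0.193152 = 22233.3345
Life annuity-due factor ä_{x:7} = sum_{k=0}^{6} k_p_x * v^k = 5.481339
APV(future premiums) = 2712 * 5.481339 = 14865.3916
V = 22233.3345 - 14865.3916
= 7367.9429


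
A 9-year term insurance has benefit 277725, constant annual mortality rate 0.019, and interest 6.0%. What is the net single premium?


NSP = benefit * sum_{k=0}^{n-1} k_p_x * q * v^(k+1)
With constant q=0.019, v=0.943396
Sum = 0.120723
NSP = 277725 * 0.120723
= 33527.917


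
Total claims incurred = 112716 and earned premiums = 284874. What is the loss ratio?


Loss ratio = claims / premiums
= 112716 / 284874
= 0.3957


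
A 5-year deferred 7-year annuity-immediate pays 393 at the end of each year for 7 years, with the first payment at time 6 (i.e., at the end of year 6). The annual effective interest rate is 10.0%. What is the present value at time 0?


PV at time 5 of the 7-year annuity-immediate:
a_n = 393 * (1-(1+0.1)^(-7))/0.1 = 1913.2886
Discount back 5 years to time 0:
PV = 1913.2886 * (1+0.1)^(-5)
= 1913.2886 * 0.620921
= 1188.0017
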